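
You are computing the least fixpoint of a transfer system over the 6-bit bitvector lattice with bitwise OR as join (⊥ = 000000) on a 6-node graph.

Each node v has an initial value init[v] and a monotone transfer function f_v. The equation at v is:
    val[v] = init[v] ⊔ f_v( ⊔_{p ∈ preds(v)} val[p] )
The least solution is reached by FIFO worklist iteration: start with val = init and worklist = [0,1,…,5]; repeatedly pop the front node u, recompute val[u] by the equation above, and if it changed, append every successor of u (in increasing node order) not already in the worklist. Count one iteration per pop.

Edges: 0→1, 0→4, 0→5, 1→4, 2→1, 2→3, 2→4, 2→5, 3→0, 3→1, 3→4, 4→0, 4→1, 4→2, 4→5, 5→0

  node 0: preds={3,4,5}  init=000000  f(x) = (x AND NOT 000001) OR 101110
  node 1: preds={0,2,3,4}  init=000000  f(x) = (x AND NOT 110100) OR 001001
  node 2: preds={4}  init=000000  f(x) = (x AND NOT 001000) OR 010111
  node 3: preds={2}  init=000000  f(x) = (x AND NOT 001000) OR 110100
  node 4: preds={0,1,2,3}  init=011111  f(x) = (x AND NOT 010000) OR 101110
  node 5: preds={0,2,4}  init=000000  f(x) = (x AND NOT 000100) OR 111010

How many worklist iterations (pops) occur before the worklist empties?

13

Iteration log — 13 steps:
  step 1. node 0  ⊔preds=011111  new=111110  old=000000  +wl: 
  step 2. node 1  ⊔preds=111111  new=001011  old=000000  +wl: 
  step 3. node 2  ⊔preds=011111  new=010111  old=000000  +wl: 1
  step 4. node 3  ⊔preds=010111  new=110111  old=000000  +wl: 0
  step 5. node 4  ⊔preds=111111  new=111111  old=011111  +wl: 2
  step 6. node 5  ⊔preds=111111  new=111011  old=000000  +wl: 
  step 7. node 1  ⊔preds=111111  new=001011  stable
  step 8. node 0  ⊔preds=111111  new=111110  stable
  step 9. node 2  ⊔preds=111111  new=110111  old=010111  +wl: 1,3,4,5
  step 10. node 1  ⊔preds=111111  new=001011  stable
  step 11. node 3  ⊔preds=110111  new=110111  stable
  step 12. node 4  ⊔preds=111111  new=111111  stable
  step 13. node 5  ⊔preds=111111  new=111011  stable

Least fixpoint reached:
  node 0: 111110
  node 1: 001011
  node 2: 110111
  node 3: 110111
  node 4: 111111
  node 5: 111011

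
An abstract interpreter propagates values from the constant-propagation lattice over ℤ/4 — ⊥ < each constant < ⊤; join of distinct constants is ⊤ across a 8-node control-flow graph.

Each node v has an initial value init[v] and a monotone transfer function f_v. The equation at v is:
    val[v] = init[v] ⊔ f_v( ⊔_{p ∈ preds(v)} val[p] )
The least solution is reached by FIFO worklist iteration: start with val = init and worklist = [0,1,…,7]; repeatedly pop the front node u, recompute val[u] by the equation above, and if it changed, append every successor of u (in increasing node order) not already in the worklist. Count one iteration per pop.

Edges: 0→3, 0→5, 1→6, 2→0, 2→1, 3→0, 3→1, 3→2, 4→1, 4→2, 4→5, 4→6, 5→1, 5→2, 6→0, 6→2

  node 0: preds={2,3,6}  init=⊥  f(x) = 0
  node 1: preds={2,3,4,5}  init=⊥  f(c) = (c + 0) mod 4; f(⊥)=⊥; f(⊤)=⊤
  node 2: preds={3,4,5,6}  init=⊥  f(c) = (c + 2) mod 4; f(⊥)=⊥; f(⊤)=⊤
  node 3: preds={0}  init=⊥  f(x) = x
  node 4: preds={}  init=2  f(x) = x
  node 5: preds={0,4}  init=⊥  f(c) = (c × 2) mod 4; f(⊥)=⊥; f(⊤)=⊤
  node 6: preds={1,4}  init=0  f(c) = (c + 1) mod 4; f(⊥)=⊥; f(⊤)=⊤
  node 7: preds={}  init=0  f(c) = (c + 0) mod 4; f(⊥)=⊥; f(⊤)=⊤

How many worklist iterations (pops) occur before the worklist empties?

12

Iteration log — 12 steps:
  step 1. node 0  ⊔preds=0  new=0  old=⊥  +wl: 
  step 2. node 1  ⊔preds=2  new=2  old=⊥  +wl: 
  step 3. node 2  ⊔preds=⊤  new=⊤  old=⊥  +wl: 0,1
  step 4. node 3  ⊔preds=0  new=0  old=⊥  +wl: 2
  step 5. node 4  ⊔preds=⊥  new=2  stable
  step 6. node 5  ⊔preds=⊤  new=⊤  old=⊥  +wl: 
  step 7. node 6  ⊔preds=2  new=⊤  old=0  +wl: 
  step 8. node 7  ⊔preds=⊥  new=0  stable
  step 9. node 0  ⊔preds=⊤  new=0  stable
  step 10. node 1  ⊔preds=⊤  new=⊤  old=2  +wl: 6
  step 11. node 2  ⊔preds=⊤  new=⊤  stable
  step 12. node 6  ⊔preds=⊤  new=⊤  stable

Least fixpoint reached:
  node 0: 0
  node 1: ⊤
  node 2: ⊤
  node 3: 0
  node 4: 2
  node 5: ⊤
  node 6: ⊤
  node 7: 0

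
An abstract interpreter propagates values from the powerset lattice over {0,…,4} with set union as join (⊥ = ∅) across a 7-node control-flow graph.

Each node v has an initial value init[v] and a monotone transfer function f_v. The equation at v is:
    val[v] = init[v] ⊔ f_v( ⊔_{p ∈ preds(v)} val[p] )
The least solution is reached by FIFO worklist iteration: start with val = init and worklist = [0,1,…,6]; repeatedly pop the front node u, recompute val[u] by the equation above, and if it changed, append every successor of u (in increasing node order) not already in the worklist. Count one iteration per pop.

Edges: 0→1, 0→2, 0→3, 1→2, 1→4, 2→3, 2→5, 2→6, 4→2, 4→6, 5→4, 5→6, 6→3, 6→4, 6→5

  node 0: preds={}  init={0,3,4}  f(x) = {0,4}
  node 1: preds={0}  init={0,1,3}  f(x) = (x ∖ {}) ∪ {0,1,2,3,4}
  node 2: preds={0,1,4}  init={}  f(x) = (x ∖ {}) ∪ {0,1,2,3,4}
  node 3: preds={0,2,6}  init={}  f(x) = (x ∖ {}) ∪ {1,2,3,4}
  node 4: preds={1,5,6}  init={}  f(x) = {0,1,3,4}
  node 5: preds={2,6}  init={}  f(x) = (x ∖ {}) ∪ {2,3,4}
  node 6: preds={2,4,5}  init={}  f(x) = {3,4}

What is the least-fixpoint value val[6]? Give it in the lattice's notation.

Worklist (11 pops):
  #1 pop 0: in={} → {0,3,4} (no change)
  #2 pop 1: in={0,3,4} → {0,1,2,3,4} (was {0,1,3}); enqueue []
  #3 pop 2: in={0,1,2,3,4} → {0,1,2,3,4} (was {}); enqueue []
  #4 pop 3: in={0,1,2,3,4} → {0,1,2,3,4} (was {}); enqueue []
  #5 pop 4: in={0,1,2,3,4} → {0,1,3,4} (was {}); enqueue [2]
  #6 pop 5: in={0,1,2,3,4} → {0,1,2,3,4} (was {}); enqueue [4]
  #7 pop 6: in={0,1,2,3,4} → {3,4} (was {}); enqueue [3,5]
  #8 pop 2: in={0,1,2,3,4} → {0,1,2,3,4} (no change)
  #9 pop 4: in={0,1,2,3,4} → {0,1,3,4} (no change)
  #10 pop 3: in={0,1,2,3,4} → {0,1,2,3,4} (no change)
  #11 pop 5: in={0,1,2,3,4} → {0,1,2,3,4} (no change)

Fixpoint:
  val[0] = {0,3,4}
  val[1] = {0,1,2,3,4}
  val[2] = {0,1,2,3,4}
  val[3] = {0,1,2,3,4}
  val[4] = {0,1,3,4}
  val[5] = {0,1,2,3,4}
  val[6] = {3,4}

{3,4}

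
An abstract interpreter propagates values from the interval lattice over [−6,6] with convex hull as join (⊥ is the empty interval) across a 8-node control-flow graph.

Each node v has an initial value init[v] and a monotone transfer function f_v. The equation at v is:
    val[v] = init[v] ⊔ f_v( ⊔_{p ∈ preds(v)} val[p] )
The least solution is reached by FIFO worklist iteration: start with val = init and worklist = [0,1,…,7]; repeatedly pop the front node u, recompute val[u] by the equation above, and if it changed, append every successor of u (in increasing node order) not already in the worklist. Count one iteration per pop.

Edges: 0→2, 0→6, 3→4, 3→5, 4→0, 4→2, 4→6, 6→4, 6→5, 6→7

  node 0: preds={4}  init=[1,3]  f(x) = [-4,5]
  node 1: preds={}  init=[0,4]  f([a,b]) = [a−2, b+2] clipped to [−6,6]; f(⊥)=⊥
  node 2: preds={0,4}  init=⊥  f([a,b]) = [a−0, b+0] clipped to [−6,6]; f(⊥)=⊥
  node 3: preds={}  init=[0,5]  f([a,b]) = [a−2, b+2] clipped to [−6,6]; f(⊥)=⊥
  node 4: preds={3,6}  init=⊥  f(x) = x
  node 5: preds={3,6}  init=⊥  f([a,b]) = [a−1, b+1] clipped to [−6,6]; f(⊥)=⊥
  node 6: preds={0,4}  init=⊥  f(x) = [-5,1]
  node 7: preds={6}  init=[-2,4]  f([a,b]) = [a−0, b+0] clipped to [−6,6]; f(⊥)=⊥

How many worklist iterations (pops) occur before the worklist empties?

15

Worklist (15 pops):
  #1 pop 0: in=⊥ → [-4,5] (was [1,3]); enqueue []
  #2 pop 1: in=⊥ → [0,4] (no change)
  #3 pop 2: in=[-4,5] → [-4,5] (was ⊥); enqueue []
  #4 pop 3: in=⊥ → [0,5] (no change)
  #5 pop 4: in=[0,5] → [0,5] (was ⊥); enqueue [0,2]
  #6 pop 5: in=[0,5] → [-1,6] (was ⊥); enqueue []
  #7 pop 6: in=[-4,5] → [-5,1] (was ⊥); enqueue [4,5]
  #8 pop 7: in=[-5,1] → [-5,4] (was [-2,4]); enqueue []
  #9 pop 0: in=[0,5] → [-4,5] (no change)
  #10 pop 2: in=[-4,5] → [-4,5] (no change)
  #11 pop 4: in=[-5,5] → [-5,5] (was [0,5]); enqueue [0,2,6]
  #12 pop 5: in=[-5,5] → [-6,6] (was [-1,6]); enqueue []
  #13 pop 0: in=[-5,5] → [-4,5] (no change)
  #14 pop 2: in=[-5,5] → [-5,5] (was [-4,5]); enqueue []
  #15 pop 6: in=[-5,5] → [-5,1] (no change)

Fixpoint:
  val[0] = [-4,5]
  val[1] = [0,4]
  val[2] = [-5,5]
  val[3] = [0,5]
  val[4] = [-5,5]
  val[5] = [-6,6]
  val[6] = [-5,1]
  val[7] = [-5,4]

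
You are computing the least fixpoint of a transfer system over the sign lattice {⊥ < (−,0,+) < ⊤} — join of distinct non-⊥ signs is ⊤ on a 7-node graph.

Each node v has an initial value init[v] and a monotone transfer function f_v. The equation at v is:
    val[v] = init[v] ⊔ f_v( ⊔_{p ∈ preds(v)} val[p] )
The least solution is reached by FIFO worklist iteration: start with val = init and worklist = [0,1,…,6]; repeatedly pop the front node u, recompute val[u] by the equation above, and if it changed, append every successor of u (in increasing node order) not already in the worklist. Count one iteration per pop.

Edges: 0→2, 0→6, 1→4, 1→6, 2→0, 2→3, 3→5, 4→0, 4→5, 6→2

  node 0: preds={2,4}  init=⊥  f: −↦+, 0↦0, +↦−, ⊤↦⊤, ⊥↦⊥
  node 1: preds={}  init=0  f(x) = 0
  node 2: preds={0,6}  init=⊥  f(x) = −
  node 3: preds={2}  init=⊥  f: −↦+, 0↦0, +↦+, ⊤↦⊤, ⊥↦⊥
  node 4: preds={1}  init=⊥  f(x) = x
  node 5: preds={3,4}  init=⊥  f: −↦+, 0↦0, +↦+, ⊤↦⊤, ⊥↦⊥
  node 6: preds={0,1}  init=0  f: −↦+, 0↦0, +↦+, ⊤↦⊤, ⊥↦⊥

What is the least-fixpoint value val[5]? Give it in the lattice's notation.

⊤

Iteration log — 11 steps:
  step 1. node 0  ⊔preds=⊥  new=⊥  stable
  step 2. node 1  ⊔preds=⊥  new=0  stable
  step 3. node 2  ⊔preds=0  new=−  old=⊥  +wl: 0
  step 4. node 3  ⊔preds=−  new=+  old=⊥  +wl: 
  step 5. node 4  ⊔preds=0  new=0  old=⊥  +wl: 
  step 6. node 5  ⊔preds=⊤  new=⊤  old=⊥  +wl: 
  step 7. node 6  ⊔preds=0  new=0  stable
  step 8. node 0  ⊔preds=⊤  new=⊤  old=⊥  +wl: 2,6
  step 9. node 2  ⊔preds=⊤  new=−  stable
  step 10. node 6  ⊔preds=⊤  new=⊤  old=0  +wl: 2
  step 11. node 2  ⊔preds=⊤  new=−  stable

Least fixpoint reached:
  node 0: ⊤
  node 1: 0
  node 2: −
  node 3: +
  node 4: 0
  node 5: ⊤
  node 6: ⊤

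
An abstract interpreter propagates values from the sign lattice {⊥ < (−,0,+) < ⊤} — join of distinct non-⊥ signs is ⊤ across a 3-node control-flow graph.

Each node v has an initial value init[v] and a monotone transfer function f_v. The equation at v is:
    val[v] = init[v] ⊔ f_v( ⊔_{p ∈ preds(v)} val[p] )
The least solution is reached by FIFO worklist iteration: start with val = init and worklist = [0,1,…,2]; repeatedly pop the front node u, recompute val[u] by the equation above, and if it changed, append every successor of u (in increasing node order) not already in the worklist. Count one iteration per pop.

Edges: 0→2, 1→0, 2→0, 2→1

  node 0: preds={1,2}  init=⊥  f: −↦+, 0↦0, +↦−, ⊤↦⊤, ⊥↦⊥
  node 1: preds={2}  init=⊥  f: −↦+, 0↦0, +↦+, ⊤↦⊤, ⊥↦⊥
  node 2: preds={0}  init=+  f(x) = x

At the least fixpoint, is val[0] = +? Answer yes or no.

Worklist (7 pops):
  #1 pop 0: in=+ → − (was ⊥); enqueue []
  #2 pop 1: in=+ → + (was ⊥); enqueue [0]
  #3 pop 2: in=− → ⊤ (was +); enqueue [1]
  #4 pop 0: in=⊤ → ⊤ (was −); enqueue [2]
  #5 pop 1: in=⊤ → ⊤ (was +); enqueue [0]
  #6 pop 2: in=⊤ → ⊤ (no change)
  #7 pop 0: in=⊤ → ⊤ (no change)

Fixpoint:
  val[0] = ⊤
  val[1] = ⊤
  val[2] = ⊤

no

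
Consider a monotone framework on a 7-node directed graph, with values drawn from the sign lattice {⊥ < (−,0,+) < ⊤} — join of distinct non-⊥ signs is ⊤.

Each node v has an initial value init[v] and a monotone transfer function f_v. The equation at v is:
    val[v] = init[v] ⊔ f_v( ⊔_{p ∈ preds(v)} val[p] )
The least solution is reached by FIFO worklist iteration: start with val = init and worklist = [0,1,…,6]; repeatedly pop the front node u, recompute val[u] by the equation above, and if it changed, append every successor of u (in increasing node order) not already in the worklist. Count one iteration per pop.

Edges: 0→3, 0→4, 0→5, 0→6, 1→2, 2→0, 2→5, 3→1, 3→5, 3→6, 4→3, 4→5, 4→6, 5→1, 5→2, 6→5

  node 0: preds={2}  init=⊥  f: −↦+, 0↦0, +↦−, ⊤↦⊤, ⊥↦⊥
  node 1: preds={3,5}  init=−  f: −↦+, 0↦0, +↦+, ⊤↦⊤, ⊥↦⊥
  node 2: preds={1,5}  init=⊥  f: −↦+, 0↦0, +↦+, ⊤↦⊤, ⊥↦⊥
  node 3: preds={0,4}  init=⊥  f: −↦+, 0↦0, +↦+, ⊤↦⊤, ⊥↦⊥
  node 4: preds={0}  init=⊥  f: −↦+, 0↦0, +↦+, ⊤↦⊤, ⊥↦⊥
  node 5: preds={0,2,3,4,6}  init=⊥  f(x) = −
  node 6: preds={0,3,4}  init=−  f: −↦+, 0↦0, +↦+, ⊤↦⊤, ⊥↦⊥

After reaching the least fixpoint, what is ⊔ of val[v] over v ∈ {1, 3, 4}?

⊤

Trace (23 dequeues):
  [1] u=0 | in ⊥ | out ⊥ | ==
  [2] u=1 | in ⊥ | out − | ==
  [3] u=2 | in − | out + | prev ⊥ | push {0}
  [4] u=3 | in ⊥ | out ⊥ | ==
  [5] u=4 | in ⊥ | out ⊥ | ==
  [6] u=5 | in ⊤ | out − | prev ⊥ | push {1,2}
  [7] u=6 | in ⊥ | out − | ==
  [8] u=0 | in + | out − | prev ⊥ | push {3,4,5,6}
  [9] u=1 | in − | out ⊤ | prev − | push {}
  [10] u=2 | in ⊤ | out ⊤ | prev + | push {0}
  [11] u=3 | in − | out + | prev ⊥ | push {1}
  [12] u=4 | in − | out + | prev ⊥ | push {3}
  [13] u=5 | in ⊤ | out − | ==
  [14] u=6 | in ⊤ | out ⊤ | prev − | push {5}
  [15] u=0 | in ⊤ | out ⊤ | prev − | push {4,6}
  [16] u=1 | in ⊤ | out ⊤ | ==
  [17] u=3 | in ⊤ | out ⊤ | prev + | push {1}
  [18] u=5 | in ⊤ | out − | ==
  [19] u=4 | in ⊤ | out ⊤ | prev + | push {3,5}
  [20] u=6 | in ⊤ | out ⊤ | ==
  [21] u=1 | in ⊤ | out ⊤ | ==
  [22] u=3 | in ⊤ | out ⊤ | ==
  [23] u=5 | in ⊤ | out − | ==

Converged values:
  [0] ⊤
  [1] ⊤
  [2] ⊤
  [3] ⊤
  [4] ⊤
  [5] −
  [6] ⊤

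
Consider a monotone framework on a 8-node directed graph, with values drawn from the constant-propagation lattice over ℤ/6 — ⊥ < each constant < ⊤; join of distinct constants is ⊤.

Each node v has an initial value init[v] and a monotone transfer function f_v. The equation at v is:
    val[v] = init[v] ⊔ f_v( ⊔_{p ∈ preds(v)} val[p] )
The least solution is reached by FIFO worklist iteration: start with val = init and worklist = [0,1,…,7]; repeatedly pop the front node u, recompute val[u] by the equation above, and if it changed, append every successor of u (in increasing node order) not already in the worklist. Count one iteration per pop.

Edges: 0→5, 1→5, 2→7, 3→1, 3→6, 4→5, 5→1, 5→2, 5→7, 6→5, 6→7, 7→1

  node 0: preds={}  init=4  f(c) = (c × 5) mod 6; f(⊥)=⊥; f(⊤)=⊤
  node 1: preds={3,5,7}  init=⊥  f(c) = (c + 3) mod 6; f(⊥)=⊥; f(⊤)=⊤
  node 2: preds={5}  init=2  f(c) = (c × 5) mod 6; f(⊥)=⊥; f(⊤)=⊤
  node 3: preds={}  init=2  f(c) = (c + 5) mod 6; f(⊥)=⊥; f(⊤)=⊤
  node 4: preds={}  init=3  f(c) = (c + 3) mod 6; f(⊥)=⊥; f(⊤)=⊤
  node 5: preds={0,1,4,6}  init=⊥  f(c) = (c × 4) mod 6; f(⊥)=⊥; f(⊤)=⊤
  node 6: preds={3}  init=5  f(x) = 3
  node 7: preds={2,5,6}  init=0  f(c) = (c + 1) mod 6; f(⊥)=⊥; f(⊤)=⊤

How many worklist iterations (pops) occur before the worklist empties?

12

Trace (12 dequeues):
  [1] u=0 | in ⊥ | out 4 | ==
  [2] u=1 | in ⊤ | out ⊤ | prev ⊥ | push {}
  [3] u=2 | in ⊥ | out 2 | ==
  [4] u=3 | in ⊥ | out 2 | ==
  [5] u=4 | in ⊥ | out 3 | ==
  [6] u=5 | in ⊤ | out ⊤ | prev ⊥ | push {1,2}
  [7] u=6 | in 2 | out ⊤ | prev 5 | push {5}
  [8] u=7 | in ⊤ | out ⊤ | prev 0 | push {}
  [9] u=1 | in ⊤ | out ⊤ | ==
  [10] u=2 | in ⊤ | out ⊤ | prev 2 | push {7}
  [11] u=5 | in ⊤ | out ⊤ | ==
  [12] u=7 | in ⊤ | out ⊤ | ==

Converged values:
  [0] 4
  [1] ⊤
  [2] ⊤
  [3] 2
  [4] 3
  [5] ⊤
  [6] ⊤
  [7] ⊤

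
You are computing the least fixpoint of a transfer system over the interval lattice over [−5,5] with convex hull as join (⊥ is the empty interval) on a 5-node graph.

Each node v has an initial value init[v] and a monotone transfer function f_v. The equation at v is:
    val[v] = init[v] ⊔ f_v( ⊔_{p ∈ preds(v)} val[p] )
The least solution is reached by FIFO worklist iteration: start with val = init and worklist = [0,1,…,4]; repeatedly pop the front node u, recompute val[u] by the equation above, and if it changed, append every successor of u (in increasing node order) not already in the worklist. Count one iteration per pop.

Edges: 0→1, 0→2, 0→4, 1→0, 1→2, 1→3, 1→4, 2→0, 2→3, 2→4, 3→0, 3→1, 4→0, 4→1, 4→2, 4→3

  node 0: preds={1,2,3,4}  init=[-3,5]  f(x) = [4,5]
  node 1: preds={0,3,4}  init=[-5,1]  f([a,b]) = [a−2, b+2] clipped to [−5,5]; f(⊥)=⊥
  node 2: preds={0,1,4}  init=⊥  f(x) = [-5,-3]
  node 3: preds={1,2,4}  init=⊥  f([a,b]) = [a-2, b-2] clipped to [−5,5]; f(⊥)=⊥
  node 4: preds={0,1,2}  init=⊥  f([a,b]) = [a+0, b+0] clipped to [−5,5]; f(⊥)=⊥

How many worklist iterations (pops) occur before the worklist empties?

Iteration log — 9 steps:
  step 1. node 0  ⊔preds=[-5,1]  new=[-3,5]  stable
  step 2. node 1  ⊔preds=[-3,5]  new=[-5,5]  old=[-5,1]  +wl: 0
  step 3. node 2  ⊔preds=[-5,5]  new=[-5,-3]  old=⊥  +wl: 
  step 4. node 3  ⊔preds=[-5,5]  new=[-5,3]  old=⊥  +wl: 1
  step 5. node 4  ⊔preds=[-5,5]  new=[-5,5]  old=⊥  +wl: 2,3
  step 6. node 0  ⊔preds=[-5,5]  new=[-3,5]  stable
  step 7. node 1  ⊔preds=[-5,5]  new=[-5,5]  stable
  step 8. node 2  ⊔preds=[-5,5]  new=[-5,-3]  stable
  step 9. node 3  ⊔preds=[-5,5]  new=[-5,3]  stable

Least fixpoint reached:
  node 0: [-3,5]
  node 1: [-5,5]
  node 2: [-5,-3]
  node 3: [-5,3]
  node 4: [-5,5]

9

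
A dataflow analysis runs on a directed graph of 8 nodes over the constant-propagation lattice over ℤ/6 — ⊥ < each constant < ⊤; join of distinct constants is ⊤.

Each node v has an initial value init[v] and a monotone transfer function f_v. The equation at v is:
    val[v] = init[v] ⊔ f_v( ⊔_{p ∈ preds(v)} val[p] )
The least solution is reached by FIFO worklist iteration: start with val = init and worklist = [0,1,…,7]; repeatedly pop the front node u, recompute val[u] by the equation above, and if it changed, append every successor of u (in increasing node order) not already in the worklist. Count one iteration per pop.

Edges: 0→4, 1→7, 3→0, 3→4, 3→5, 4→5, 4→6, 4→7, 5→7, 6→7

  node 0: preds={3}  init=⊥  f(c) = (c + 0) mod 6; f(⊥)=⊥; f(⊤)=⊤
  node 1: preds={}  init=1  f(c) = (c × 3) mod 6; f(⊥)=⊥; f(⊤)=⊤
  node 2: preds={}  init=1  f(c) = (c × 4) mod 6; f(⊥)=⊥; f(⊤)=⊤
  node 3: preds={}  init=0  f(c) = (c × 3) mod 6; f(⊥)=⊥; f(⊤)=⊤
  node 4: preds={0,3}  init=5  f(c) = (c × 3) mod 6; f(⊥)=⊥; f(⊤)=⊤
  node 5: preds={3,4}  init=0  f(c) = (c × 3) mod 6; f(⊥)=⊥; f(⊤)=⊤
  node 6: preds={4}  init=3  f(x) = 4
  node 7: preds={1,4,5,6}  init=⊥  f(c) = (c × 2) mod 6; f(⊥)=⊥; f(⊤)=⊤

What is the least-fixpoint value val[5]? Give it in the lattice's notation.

⊤

Worklist (8 pops):
  #1 pop 0: in=0 → 0 (was ⊥); enqueue []
  #2 pop 1: in=⊥ → 1 (no change)
  #3 pop 2: in=⊥ → 1 (no change)
  #4 pop 3: in=⊥ → 0 (no change)
  #5 pop 4: in=0 → ⊤ (was 5); enqueue []
  #6 pop 5: in=⊤ → ⊤ (was 0); enqueue []
  #7 pop 6: in=⊤ → ⊤ (was 3); enqueue []
  #8 pop 7: in=⊤ → ⊤ (was ⊥); enqueue []

Fixpoint:
  val[0] = 0
  val[1] = 1
  val[2] = 1
  val[3] = 0
  val[4] = ⊤
  val[5] = ⊤
  val[6] = ⊤
  val[7] = ⊤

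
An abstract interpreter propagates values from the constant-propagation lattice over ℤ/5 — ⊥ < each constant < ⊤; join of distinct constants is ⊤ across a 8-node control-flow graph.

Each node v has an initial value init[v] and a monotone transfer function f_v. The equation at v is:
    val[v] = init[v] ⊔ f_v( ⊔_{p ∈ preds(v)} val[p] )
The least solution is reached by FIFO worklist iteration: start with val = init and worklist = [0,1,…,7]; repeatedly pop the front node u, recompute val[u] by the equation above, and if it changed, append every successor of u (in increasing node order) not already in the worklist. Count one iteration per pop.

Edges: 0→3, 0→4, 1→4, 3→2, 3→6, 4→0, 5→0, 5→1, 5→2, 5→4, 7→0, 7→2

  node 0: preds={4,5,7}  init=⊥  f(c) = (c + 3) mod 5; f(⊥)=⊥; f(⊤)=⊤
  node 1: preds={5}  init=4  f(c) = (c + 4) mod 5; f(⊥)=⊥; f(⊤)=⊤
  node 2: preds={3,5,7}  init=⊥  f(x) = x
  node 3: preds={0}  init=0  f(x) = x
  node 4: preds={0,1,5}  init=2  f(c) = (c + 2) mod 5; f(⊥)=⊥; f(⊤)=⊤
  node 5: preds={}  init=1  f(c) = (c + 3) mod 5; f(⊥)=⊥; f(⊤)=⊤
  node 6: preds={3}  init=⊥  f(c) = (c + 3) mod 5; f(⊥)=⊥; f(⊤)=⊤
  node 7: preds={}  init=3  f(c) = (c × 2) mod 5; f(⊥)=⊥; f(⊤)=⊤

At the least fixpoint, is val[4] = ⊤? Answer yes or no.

yes

Iteration log — 10 steps:
  step 1. node 0  ⊔preds=⊤  new=⊤  old=⊥  +wl: 
  step 2. node 1  ⊔preds=1  new=⊤  old=4  +wl: 
  step 3. node 2  ⊔preds=⊤  new=⊤  old=⊥  +wl: 
  step 4. node 3  ⊔preds=⊤  new=⊤  old=0  +wl: 2
  step 5. node 4  ⊔preds=⊤  new=⊤  old=2  +wl: 0
  step 6. node 5  ⊔preds=⊥  new=1  stable
  step 7. node 6  ⊔preds=⊤  new=⊤  old=⊥  +wl: 
  step 8. node 7  ⊔preds=⊥  new=3  stable
  step 9. node 2  ⊔preds=⊤  new=⊤  stable
  step 10. node 0  ⊔preds=⊤  new=⊤  stable

Least fixpoint reached:
  node 0: ⊤
  node 1: ⊤
  node 2: ⊤
  node 3: ⊤
  node 4: ⊤
  node 5: 1
  node 6: ⊤
  node 7: 3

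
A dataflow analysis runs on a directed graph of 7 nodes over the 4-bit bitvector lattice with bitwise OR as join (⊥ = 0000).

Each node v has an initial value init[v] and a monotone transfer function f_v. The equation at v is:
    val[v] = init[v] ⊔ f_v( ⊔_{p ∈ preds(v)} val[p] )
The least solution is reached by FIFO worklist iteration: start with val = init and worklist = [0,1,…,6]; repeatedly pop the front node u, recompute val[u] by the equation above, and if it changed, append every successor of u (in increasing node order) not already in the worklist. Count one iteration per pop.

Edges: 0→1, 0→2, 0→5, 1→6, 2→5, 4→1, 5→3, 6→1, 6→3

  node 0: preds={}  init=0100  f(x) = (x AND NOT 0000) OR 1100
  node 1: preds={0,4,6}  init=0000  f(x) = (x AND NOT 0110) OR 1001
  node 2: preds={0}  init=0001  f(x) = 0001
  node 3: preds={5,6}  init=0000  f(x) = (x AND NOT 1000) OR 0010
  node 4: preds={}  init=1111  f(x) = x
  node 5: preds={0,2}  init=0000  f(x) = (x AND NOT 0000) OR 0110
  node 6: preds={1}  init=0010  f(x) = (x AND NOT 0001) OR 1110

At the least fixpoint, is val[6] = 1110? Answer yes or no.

Trace (9 dequeues):
  [1] u=0 | in 0000 | out 1100 | prev 0100 | push {}
  [2] u=1 | in 1111 | out 1001 | prev 0000 | push {}
  [3] u=2 | in 1100 | out 0001 | ==
  [4] u=3 | in 0010 | out 0010 | prev 0000 | push {}
  [5] u=4 | in 0000 | out 1111 | ==
  [6] u=5 | in 1101 | out 1111 | prev 0000 | push {3}
  [7] u=6 | in 1001 | out 1110 | prev 0010 | push {1}
  [8] u=3 | in 1111 | out 0111 | prev 0010 | push {}
  [9] u=1 | in 1111 | out 1001 | ==

Converged values:
  [0] 1100
  [1] 1001
  [2] 0001
  [3] 0111
  [4] 1111
  [5] 1111
  [6] 1110

yes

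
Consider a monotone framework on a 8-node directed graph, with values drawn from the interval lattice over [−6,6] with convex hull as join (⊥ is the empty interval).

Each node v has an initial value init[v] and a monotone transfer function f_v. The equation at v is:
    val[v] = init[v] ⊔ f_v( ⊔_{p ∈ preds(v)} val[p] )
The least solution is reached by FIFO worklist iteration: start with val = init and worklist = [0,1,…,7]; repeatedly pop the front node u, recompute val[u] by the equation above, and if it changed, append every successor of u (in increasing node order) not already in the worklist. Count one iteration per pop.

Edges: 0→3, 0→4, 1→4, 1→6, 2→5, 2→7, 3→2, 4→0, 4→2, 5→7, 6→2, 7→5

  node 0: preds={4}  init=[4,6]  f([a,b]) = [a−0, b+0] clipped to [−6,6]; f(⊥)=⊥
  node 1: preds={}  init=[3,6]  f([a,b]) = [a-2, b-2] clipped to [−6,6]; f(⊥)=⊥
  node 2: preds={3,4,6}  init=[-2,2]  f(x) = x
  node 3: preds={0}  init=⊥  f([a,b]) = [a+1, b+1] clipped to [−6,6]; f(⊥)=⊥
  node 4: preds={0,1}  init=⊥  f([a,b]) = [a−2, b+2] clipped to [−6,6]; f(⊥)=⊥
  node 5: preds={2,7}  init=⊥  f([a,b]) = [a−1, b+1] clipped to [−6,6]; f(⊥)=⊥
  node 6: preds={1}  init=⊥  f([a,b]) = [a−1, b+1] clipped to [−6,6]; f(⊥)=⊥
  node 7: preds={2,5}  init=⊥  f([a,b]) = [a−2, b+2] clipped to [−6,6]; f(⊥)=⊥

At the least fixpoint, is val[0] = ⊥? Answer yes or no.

no

Trace (38 dequeues):
  [1] u=0 | in ⊥ | out [4,6] | ==
  [2] u=1 | in ⊥ | out [3,6] | ==
  [3] u=2 | in ⊥ | out [-2,2] | ==
  [4] u=3 | in [4,6] | out [5,6] | prev ⊥ | push {2}
  [5] u=4 | in [3,6] | out [1,6] | prev ⊥ | push {0}
  [6] u=5 | in [-2,2] | out [-3,3] | prev ⊥ | push {}
  [7] u=6 | in [3,6] | out [2,6] | prev ⊥ | push {}
  [8] u=7 | in [-3,3] | out [-5,5] | prev ⊥ | push {5}
  [9] u=2 | in [1,6] | out [-2,6] | prev [-2,2] | push {7}
  [10] u=0 | in [1,6] | out [1,6] | prev [4,6] | push {3,4}
  [11] u=5 | in [-5,6] | out [-6,6] | prev [-3,3] | push {}
  [12] u=7 | in [-6,6] | out [-6,6] | prev [-5,5] | push {5}
  [13] u=3 | in [1,6] | out [2,6] | prev [5,6] | push {2}
  [14] u=4 | in [1,6] | out [-1,6] | prev [1,6] | push {0}
  [15] u=5 | in [-6,6] | out [-6,6] | ==
  [16] u=2 | in [-1,6] | out [-2,6] | ==
  [17] u=0 | in [-1,6] | out [-1,6] | prev [1,6] | push {3,4}
  [18] u=3 | in [-1,6] | out [0,6] | prev [2,6] | push {2}
  [19] u=4 | in [-1,6] | out [-3,6] | prev [-1,6] | push {0}
  [20] u=2 | in [-3,6] | out [-3,6] | prev [-2,6] | push {5,7}
  [21] u=0 | in [-3,6] | out [-3,6] | prev [-1,6] | push {3,4}
  [22] u=5 | in [-6,6] | out [-6,6] | ==
  [23] u=7 | in [-6,6] | out [-6,6] | ==
  [24] u=3 | in [-3,6] | out [-2,6] | prev [0,6] | push {2}
  [25] u=4 | in [-3,6] | out [-5,6] | prev [-3,6] | push {0}
  [26] u=2 | in [-5,6] | out [-5,6] | prev [-3,6] | push {5,7}
  [27] u=0 | in [-5,6] | out [-5,6] | prev [-3,6] | push {3,4}
  [28] u=5 | in [-6,6] | out [-6,6] | ==
  [29] u=7 | in [-6,6] | out [-6,6] | ==
  [30] u=3 | in [-5,6] | out [-4,6] | prev [-2,6] | push {2}
  [31] u=4 | in [-5,6] | out [-6,6] | prev [-5,6] | push {0}
  [32] u=2 | in [-6,6] | out [-6,6] | prev [-5,6] | push {5,7}
  [33] u=0 | in [-6,6] | out [-6,6] | prev [-5,6] | push {3,4}
  [34] u=5 | in [-6,6] | out [-6,6] | ==
  [35] u=7 | in [-6,6] | out [-6,6] | ==
  [36] u=3 | in [-6,6] | out [-5,6] | prev [-4,6] | push {2}
  [37] u=4 | in [-6,6] | out [-6,6] | ==
  [38] u=2 | in [-6,6] | out [-6,6] | ==

Converged values:
  [0] [-6,6]
  [1] [3,6]
  [2] [-6,6]
  [3] [-5,6]
  [4] [-6,6]
  [5] [-6,6]
  [6] [2,6]
  [7] [-6,6]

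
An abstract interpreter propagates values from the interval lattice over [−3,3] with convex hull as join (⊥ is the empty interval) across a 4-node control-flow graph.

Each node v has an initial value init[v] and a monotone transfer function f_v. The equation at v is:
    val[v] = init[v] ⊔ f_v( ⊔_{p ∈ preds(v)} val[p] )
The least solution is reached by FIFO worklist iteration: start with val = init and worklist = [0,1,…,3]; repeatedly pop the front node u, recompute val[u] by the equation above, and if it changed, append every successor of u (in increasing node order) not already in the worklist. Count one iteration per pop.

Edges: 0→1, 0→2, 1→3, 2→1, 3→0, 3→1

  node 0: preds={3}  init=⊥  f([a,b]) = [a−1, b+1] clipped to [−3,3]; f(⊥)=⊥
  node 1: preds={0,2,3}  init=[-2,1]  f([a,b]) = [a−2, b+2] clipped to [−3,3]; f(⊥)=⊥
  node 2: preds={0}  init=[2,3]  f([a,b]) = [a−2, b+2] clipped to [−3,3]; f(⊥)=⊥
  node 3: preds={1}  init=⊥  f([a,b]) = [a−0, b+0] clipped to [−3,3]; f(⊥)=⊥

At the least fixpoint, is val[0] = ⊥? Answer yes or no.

no

Worklist (10 pops):
  #1 pop 0: in=⊥ → ⊥ (no change)
  #2 pop 1: in=[2,3] → [-2,3] (was [-2,1]); enqueue []
  #3 pop 2: in=⊥ → [2,3] (no change)
  #4 pop 3: in=[-2,3] → [-2,3] (was ⊥); enqueue [0,1]
  #5 pop 0: in=[-2,3] → [-3,3] (was ⊥); enqueue [2]
  #6 pop 1: in=[-3,3] → [-3,3] (was [-2,3]); enqueue [3]
  #7 pop 2: in=[-3,3] → [-3,3] (was [2,3]); enqueue [1]
  #8 pop 3: in=[-3,3] → [-3,3] (was [-2,3]); enqueue [0]
  #9 pop 1: in=[-3,3] → [-3,3] (no change)
  #10 pop 0: in=[-3,3] → [-3,3] (no change)

Fixpoint:
  val[0] = [-3,3]
  val[1] = [-3,3]
  val[2] = [-3,3]
  val[3] = [-3,3]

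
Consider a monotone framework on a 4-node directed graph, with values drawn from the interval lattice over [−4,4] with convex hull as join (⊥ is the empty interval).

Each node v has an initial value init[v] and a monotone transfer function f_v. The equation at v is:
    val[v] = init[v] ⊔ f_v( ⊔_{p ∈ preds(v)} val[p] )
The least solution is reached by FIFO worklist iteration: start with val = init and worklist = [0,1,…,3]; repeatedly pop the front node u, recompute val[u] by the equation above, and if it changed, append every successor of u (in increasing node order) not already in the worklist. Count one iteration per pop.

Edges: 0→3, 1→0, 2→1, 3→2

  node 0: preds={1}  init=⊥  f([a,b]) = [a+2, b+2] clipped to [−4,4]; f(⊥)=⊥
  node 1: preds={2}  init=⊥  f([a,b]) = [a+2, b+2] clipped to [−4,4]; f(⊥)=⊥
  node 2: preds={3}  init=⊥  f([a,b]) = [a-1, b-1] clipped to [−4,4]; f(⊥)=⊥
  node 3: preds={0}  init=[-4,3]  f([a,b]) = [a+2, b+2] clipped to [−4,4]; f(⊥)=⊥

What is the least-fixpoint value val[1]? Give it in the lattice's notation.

[-2,4]

Worklist (9 pops):
  #1 pop 0: in=⊥ → ⊥ (no change)
  #2 pop 1: in=⊥ → ⊥ (no change)
  #3 pop 2: in=[-4,3] → [-4,2] (was ⊥); enqueue [1]
  #4 pop 3: in=⊥ → [-4,3] (no change)
  #5 pop 1: in=[-4,2] → [-2,4] (was ⊥); enqueue [0]
  #6 pop 0: in=[-2,4] → [0,4] (was ⊥); enqueue [3]
  #7 pop 3: in=[0,4] → [-4,4] (was [-4,3]); enqueue [2]
  #8 pop 2: in=[-4,4] → [-4,3] (was [-4,2]); enqueue [1]
  #9 pop 1: in=[-4,3] → [-2,4] (no change)

Fixpoint:
  val[0] = [0,4]
  val[1] = [-2,4]
  val[2] = [-4,3]
  val[3] = [-4,4]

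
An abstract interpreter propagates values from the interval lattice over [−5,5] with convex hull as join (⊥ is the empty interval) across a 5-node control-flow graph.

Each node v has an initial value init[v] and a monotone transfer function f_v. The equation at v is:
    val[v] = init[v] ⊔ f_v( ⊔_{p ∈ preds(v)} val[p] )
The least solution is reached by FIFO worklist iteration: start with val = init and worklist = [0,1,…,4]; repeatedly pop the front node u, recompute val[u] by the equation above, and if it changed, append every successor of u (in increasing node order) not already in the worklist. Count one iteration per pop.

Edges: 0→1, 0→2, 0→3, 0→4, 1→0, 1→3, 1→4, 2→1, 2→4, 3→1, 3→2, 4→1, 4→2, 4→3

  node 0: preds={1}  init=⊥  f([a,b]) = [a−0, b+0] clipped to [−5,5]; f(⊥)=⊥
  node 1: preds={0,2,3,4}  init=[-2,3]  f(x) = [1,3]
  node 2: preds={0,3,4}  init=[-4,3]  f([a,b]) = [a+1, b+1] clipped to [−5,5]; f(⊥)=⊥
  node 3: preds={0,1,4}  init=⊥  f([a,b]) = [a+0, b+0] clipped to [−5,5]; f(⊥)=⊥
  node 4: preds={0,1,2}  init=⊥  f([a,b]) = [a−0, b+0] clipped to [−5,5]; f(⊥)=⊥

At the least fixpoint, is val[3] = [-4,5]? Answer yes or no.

Iteration log — 15 steps:
  step 1. node 0  ⊔preds=[-2,3]  new=[-2,3]  old=⊥  +wl: 
  step 2. node 1  ⊔preds=[-4,3]  new=[-2,3]  stable
  step 3. node 2  ⊔preds=[-2,3]  new=[-4,4]  old=[-4,3]  +wl: 1
  step 4. node 3  ⊔preds=[-2,3]  new=[-2,3]  old=⊥  +wl: 2
  step 5. node 4  ⊔preds=[-4,4]  new=[-4,4]  old=⊥  +wl: 3
  step 6. node 1  ⊔preds=[-4,4]  new=[-2,3]  stable
  step 7. node 2  ⊔preds=[-4,4]  new=[-4,5]  old=[-4,4]  +wl: 1,4
  step 8. node 3  ⊔preds=[-4,4]  new=[-4,4]  old=[-2,3]  +wl: 2
  step 9. node 1  ⊔preds=[-4,5]  new=[-2,3]  stable
  step 10. node 4  ⊔preds=[-4,5]  new=[-4,5]  old=[-4,4]  +wl: 1,3
  step 11. node 2  ⊔preds=[-4,5]  new=[-4,5]  stable
  step 12. node 1  ⊔preds=[-4,5]  new=[-2,3]  stable
  step 13. node 3  ⊔preds=[-4,5]  new=[-4,5]  old=[-4,4]  +wl: 1,2
  step 14. node 1  ⊔preds=[-4,5]  new=[-2,3]  stable
  step 15. node 2  ⊔preds=[-4,5]  new=[-4,5]  stable

Least fixpoint reached:
  node 0: [-2,3]
  node 1: [-2,3]
  node 2: [-4,5]
  node 3: [-4,5]
  node 4: [-4,5]

yes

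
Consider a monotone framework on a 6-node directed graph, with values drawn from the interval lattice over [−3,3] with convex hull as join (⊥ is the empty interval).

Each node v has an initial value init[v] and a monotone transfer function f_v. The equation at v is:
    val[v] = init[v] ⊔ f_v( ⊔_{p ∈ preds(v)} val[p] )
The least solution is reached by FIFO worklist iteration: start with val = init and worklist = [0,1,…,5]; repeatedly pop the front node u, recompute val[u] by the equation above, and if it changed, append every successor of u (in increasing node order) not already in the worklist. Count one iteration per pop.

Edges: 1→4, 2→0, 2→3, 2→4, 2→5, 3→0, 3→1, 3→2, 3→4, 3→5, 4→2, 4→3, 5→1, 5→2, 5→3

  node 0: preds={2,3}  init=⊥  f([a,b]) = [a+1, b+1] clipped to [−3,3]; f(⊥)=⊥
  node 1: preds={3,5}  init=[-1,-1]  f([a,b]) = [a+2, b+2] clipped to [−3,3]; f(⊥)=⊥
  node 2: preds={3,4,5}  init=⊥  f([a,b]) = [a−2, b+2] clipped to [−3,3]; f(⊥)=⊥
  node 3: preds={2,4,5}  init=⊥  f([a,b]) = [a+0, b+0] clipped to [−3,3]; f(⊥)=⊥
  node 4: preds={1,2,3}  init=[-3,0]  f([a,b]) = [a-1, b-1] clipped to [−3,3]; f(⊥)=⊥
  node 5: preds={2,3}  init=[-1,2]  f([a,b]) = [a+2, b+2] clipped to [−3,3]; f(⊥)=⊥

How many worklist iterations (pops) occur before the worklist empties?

Worklist (10 pops):
  #1 pop 0: in=⊥ → ⊥ (no change)
  #2 pop 1: in=[-1,2] → [-1,3] (was [-1,-1]); enqueue []
  #3 pop 2: in=[-3,2] → [-3,3] (was ⊥); enqueue [0]
  #4 pop 3: in=[-3,3] → [-3,3] (was ⊥); enqueue [1,2]
  #5 pop 4: in=[-3,3] → [-3,2] (was [-3,0]); enqueue [3]
  #6 pop 5: in=[-3,3] → [-1,3] (was [-1,2]); enqueue []
  #7 pop 0: in=[-3,3] → [-2,3] (was ⊥); enqueue []
  #8 pop 1: in=[-3,3] → [-1,3] (no change)
  #9 pop 2: in=[-3,3] → [-3,3] (no change)
  #10 pop 3: in=[-3,3] → [-3,3] (no change)

Fixpoint:
  val[0] = [-2,3]
  val[1] = [-1,3]
  val[2] = [-3,3]
  val[3] = [-3,3]
  val[4] = [-3,2]
  val[5] = [-1,3]

10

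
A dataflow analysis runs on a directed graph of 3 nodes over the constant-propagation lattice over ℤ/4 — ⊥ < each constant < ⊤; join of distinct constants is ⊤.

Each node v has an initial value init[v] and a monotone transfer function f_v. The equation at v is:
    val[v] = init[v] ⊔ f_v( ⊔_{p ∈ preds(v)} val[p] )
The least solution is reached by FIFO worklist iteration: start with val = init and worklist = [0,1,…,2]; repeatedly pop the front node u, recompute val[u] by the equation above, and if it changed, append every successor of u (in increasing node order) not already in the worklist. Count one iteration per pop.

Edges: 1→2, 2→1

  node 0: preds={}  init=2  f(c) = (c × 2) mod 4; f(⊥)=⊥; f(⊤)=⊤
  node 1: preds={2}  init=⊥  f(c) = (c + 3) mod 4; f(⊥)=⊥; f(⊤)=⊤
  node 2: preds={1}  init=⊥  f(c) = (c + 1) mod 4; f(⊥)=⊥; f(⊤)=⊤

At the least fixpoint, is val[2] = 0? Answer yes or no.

no

Iteration log — 3 steps:
  step 1. node 0  ⊔preds=⊥  new=2  stable
  step 2. node 1  ⊔preds=⊥  new=⊥  stable
  step 3. node 2  ⊔preds=⊥  new=⊥  stable

Least fixpoint reached:
  node 0: 2
  node 1: ⊥
  node 2: ⊥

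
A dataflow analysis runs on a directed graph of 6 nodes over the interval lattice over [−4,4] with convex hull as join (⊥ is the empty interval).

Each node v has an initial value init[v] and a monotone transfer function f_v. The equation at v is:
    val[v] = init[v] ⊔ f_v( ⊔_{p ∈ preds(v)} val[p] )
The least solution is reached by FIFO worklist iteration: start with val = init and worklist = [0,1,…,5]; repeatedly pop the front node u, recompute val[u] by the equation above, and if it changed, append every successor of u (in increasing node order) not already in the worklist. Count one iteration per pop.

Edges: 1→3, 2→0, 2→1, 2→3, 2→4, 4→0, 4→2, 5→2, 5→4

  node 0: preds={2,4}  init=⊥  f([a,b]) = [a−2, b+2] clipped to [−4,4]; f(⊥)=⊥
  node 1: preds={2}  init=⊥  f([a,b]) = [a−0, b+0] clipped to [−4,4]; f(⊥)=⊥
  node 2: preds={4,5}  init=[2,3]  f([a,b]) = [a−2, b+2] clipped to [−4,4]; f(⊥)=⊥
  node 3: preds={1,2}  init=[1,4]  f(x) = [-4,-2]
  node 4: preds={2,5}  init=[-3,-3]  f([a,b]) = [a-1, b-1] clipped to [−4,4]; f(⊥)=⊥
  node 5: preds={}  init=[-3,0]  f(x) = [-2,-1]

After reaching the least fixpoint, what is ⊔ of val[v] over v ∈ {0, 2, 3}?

Trace (16 dequeues):
  [1] u=0 | in [-3,3] | out [-4,4] | prev ⊥ | push {}
  [2] u=1 | in [2,3] | out [2,3] | prev ⊥ | push {}
  [3] u=2 | in [-3,0] | out [-4,3] | prev [2,3] | push {0,1}
  [4] u=3 | in [-4,3] | out [-4,4] | prev [1,4] | push {}
  [5] u=4 | in [-4,3] | out [-4,2] | prev [-3,-3] | push {2}
  [6] u=5 | in ⊥ | out [-3,0] | ==
  [7] u=0 | in [-4,3] | out [-4,4] | ==
  [8] u=1 | in [-4,3] | out [-4,3] | prev [2,3] | push {3}
  [9] u=2 | in [-4,2] | out [-4,4] | prev [-4,3] | push {0,1,4}
  [10] u=3 | in [-4,4] | out [-4,4] | ==
  [11] u=0 | in [-4,4] | out [-4,4] | ==
  [12] u=1 | in [-4,4] | out [-4,4] | prev [-4,3] | push {3}
  [13] u=4 | in [-4,4] | out [-4,3] | prev [-4,2] | push {0,2}
  [14] u=3 | in [-4,4] | out [-4,4] | ==
  [15] u=0 | in [-4,4] | out [-4,4] | ==
  [16] u=2 | in [-4,3] | out [-4,4] | ==

Converged values:
  [0] [-4,4]
  [1] [-4,4]
  [2] [-4,4]
  [3] [-4,4]
  [4] [-4,3]
  [5] [-3,0]

[-4,4]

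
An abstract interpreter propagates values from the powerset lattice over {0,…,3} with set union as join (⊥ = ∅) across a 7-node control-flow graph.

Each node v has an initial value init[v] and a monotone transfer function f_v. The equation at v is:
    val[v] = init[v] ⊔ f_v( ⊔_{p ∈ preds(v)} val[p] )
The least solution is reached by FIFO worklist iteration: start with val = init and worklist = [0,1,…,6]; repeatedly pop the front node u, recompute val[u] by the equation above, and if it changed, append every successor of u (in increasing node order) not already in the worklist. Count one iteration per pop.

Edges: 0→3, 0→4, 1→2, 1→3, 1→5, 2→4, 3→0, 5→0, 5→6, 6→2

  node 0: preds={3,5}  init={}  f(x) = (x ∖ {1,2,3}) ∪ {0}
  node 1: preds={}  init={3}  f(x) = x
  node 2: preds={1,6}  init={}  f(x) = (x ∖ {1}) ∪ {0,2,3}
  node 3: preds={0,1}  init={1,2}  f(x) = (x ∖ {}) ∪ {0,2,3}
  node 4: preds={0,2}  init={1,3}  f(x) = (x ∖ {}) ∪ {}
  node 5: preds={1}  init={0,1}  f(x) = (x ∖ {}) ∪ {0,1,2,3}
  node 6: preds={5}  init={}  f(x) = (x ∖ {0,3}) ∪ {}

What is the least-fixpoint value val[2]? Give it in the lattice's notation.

{0,2,3}

Trace (9 dequeues):
  [1] u=0 | in {0,1,2} | out {0} | prev {} | push {}
  [2] u=1 | in {} | out {3} | ==
  [3] u=2 | in {3} | out {0,2,3} | prev {} | push {}
  [4] u=3 | in {0,3} | out {0,1,2,3} | prev {1,2} | push {0}
  [5] u=4 | in {0,2,3} | out {0,1,2,3} | prev {1,3} | push {}
  [6] u=5 | in {3} | out {0,1,2,3} | prev {0,1} | push {}
  [7] u=6 | in {0,1,2,3} | out {1,2} | prev {} | push {2}
  [8] u=0 | in {0,1,2,3} | out {0} | ==
  [9] u=2 | in {1,2,3} | out {0,2,3} | ==

Converged values:
  [0] {0}
  [1] {3}
  [2] {0,2,3}
  [3] {0,1,2,3}
  [4] {0,1,2,3}
  [5] {0,1,2,3}
  [6] {1,2}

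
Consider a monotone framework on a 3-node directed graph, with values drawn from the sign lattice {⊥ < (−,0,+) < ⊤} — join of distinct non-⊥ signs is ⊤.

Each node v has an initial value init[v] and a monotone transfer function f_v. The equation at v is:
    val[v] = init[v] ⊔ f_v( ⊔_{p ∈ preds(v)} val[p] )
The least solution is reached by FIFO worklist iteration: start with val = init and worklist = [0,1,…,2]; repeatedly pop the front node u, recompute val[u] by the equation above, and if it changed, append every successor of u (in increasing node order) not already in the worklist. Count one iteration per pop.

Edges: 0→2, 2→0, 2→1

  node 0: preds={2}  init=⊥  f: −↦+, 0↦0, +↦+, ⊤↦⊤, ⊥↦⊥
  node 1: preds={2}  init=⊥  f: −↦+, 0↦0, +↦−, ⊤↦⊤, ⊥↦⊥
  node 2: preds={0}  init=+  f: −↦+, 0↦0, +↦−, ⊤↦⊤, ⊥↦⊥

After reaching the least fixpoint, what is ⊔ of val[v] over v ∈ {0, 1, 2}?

⊤

Trace (6 dequeues):
  [1] u=0 | in + | out + | prev ⊥ | push {}
  [2] u=1 | in + | out − | prev ⊥ | push {}
  [3] u=2 | in + | out ⊤ | prev + | push {0,1}
  [4] u=0 | in ⊤ | out ⊤ | prev + | push {2}
  [5] u=1 | in ⊤ | out ⊤ | prev − | push {}
  [6] u=2 | in ⊤ | out ⊤ | ==

Converged values:
  [0] ⊤
  [1] ⊤
  [2] ⊤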